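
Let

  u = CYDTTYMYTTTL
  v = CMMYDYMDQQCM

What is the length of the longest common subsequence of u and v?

One common subsequence of length 5: C (u #1, v #1) → Y (u #2, v #4) → D (u #3, v #5) → Y (u #6, v #6) → M (u #7, v #12). The LCS DP gives dp[12][12] = 5, so this is optimal.

5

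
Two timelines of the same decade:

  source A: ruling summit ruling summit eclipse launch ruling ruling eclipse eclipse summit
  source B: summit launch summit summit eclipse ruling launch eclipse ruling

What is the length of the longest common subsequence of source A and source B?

Pick summit (source A #2, source B #3) → summit (source A #4, source B #4) → eclipse (source A #5, source B #5) → launch (source A #6, source B #7) → ruling (source A #8, source B #9); all 5 events appear in both, in order. The LCS DP gives dp[11][9] = 5, so this is optimal.

5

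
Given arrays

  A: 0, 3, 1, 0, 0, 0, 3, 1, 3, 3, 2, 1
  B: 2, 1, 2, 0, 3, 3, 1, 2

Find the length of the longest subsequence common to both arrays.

5

Match 0 [1,4], 3 [2,5], 3 [7,6], 1 [8,7], 2 [11,8] — 5 values in the same relative order in both. Since dp[12][8] = 5, nothing longer is possible.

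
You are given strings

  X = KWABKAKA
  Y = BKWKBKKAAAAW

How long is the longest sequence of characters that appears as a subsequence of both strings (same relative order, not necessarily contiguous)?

6

Match K at X[1]=Y[2] → W at X[2]=Y[3] → B at X[4]=Y[5] → K at X[5]=Y[7] → A at X[6]=Y[10] → A at X[8]=Y[11] — 6 characters in the same relative order in both. Since dp[8][12] = 6, nothing longer is possible.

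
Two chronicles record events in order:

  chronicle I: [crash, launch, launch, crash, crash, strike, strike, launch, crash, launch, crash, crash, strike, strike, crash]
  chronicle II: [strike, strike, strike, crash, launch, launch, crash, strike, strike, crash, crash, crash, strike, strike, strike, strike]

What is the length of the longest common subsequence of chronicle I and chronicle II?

11

Match crash at chronicle I[1]=chronicle II[4], then launch at chronicle I[2]=chronicle II[5], then launch at chronicle I[3]=chronicle II[6], then crash at chronicle I[5]=chronicle II[7], then strike at chronicle I[6]=chronicle II[8], then strike at chronicle I[7]=chronicle II[9], then crash at chronicle I[9]=chronicle II[10], then crash at chronicle I[11]=chronicle II[11], then crash at chronicle I[12]=chronicle II[12], then strike at chronicle I[13]=chronicle II[15], then strike at chronicle I[14]=chronicle II[16] — 11 events in the same relative order in both, and the DP table's final entry dp[15][16] is also 11, so no common subsequence is longer.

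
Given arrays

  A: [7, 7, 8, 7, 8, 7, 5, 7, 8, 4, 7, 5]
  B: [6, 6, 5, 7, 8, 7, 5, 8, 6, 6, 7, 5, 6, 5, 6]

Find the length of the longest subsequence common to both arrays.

7

Pick 7 (A #2, B #4); then 8 (A #3, B #5); then 7 (A #4, B #6); then 8 (A #5, B #8); then 7 (A #6, B #11); then 5 (A #7, B #12); then 5 (A #12, B #14); all 7 values appear in both, in order. dp[12][15] = 7 confirms this is the maximum.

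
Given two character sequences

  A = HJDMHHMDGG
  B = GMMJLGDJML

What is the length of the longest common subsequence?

Let dp[i][j] be the LCS length of the first i characters of A and the first j characters of B. dp[i][j] = dp[i-1][j-1]+1 when the i-th and j-th characters match, else max(dp[i-1][j], dp[i][j-1]).
    ·  G  M  M  J  L  G  D  J  M  L
 ·  0  0  0  0  0  0  0  0  0  0  0
 H  0  0  0  0  0  0  0  0  0  0  0
 J  0  0  0  0  1  1  1  1  1  1  1
 D  0  0  0  0  1  1  1  2  2  2  2
 M  0  0  1  1  1  1  1  2  2  3  3
 H  0  0  1  1  1  1  1  2  2  3  3
 H  0  0  1  1  1  1  1  2  2  3  3
 M  0  0  1  2  2  2  2  2  2  3  3
 D  0  0  1  2  2  2  2  3  3  3  3
 G  0  1  1  2  2  2  3  3  3  3  3
 G  0  1  1  2  2  2  3  3  3  3  3
dp[10][10] = 3. One LCS (by backtracking along matches): JDM.

3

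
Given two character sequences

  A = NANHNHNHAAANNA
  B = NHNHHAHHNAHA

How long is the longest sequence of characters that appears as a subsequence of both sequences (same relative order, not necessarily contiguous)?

One common subsequence of length 8: N [3,1] → H [4,2] → N [5,3] → H [6,4] → H [8,5] → A [9,6] → A [10,10] → A [14,12]. dp[14][12] = 8 confirms this is the maximum.

8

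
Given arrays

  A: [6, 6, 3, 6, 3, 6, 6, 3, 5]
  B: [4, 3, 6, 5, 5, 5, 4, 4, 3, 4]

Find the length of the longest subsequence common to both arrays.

3

Taking 3 at A[3]=B[2] → 6 at A[4]=B[3] → 3 at A[5]=B[9] gives a common subsequence of length 3. dp[9][10] = 3 confirms this is the maximum.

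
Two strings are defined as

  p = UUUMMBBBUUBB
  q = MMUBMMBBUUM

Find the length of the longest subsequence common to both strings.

Let dp[i][j] be the LCS length of the first i characters of p and the first j characters of q. dp[i][j] = dp[i-1][j-1]+1 when the i-th and j-th characters match, else max(dp[i-1][j], dp[i][j-1]).
    ·  M  M  U  B  M  M  B  B  U  U  M
 ·  0  0  0  0  0  0  0  0  0  0  0  0
 U  0  0  0  1  1  1  1  1  1  1  1  1
 U  0  0  0  1  1  1  1  1  1  2  2  2
 U  0  0  0  1  1  1  1  1  1  2  3  3
 M  0  1  1  1  1  2  2  2  2  2  3  4
 M  0  1  2  2  2  2  3  3  3  3  3  4
 B  0  1  2  2  3  3  3  4  4  4  4  4
 B  0  1  2  2  3  3  3  4  5  5  5  5
 B  0  1  2  2  3  3  3  4  5  5  5  5
 U  0  1  2  3  3  3  3  4  5  6  6  6
 U  0  1  2  3  3  3  3  4  5  6  7  7
 B  0  1  2  3  4  4  4  4  5  6  7  7
 B  0  1  2  3  4  4  4  5  5  6  7  7
dp[12][11] = 7. One LCS (by backtracking along matches): UMMBBUU.

7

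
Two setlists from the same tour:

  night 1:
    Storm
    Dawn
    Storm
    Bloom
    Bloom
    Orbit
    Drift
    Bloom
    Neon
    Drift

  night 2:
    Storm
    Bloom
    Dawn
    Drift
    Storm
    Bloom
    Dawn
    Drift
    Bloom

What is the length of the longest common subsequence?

6

Taking Storm (night 1 #1, night 2 #1) → Dawn (night 1 #2, night 2 #3) → Storm (night 1 #3, night 2 #5) → Bloom (night 1 #4, night 2 #6) → Drift (night 1 #7, night 2 #8) → Bloom (night 1 #8, night 2 #9) gives a common subsequence of length 6, and the DP table's final entry dp[10][9] is also 6, so no common subsequence is longer.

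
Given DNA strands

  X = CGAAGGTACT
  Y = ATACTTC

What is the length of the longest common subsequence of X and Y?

Let dp[i][j] be the LCS length of the first i bases of X and the first j bases of Y. dp[i][j] = dp[i-1][j-1]+1 when the i-th and j-th bases match, else max(dp[i-1][j], dp[i][j-1]).
    ·  A  T  A  C  T  T  C
 ·  0  0  0  0  0  0  0  0
 C  0  0  0  0  1  1  1  1
 G  0  0  0  0  1  1  1  1
 A  0  1  1  1  1  1  1  1
 A  0  1  1  2  2  2  2  2
 G  0  1  1  2  2  2  2  2
 G  0  1  1  2  2  2  2  2
 T  0  1  2  2  2  3  3  3
 A  0  1  2  3  3  3  3  3
 C  0  1  2  3  4  4  4  4
 T  0  1  2  3  4  5  5  5
dp[10][7] = 5. One LCS (by backtracking along matches): ATACT.

5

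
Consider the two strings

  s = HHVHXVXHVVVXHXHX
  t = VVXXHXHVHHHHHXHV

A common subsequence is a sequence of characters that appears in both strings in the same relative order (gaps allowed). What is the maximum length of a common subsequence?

8

Match H [1,5]; then H [2,7]; then V [3,8]; then H [4,11]; then H [8,12]; then H [13,13]; then X [14,14]; then H [15,15] — 8 characters in the same relative order in both, and the DP table's final entry dp[16][16] is also 8, so no common subsequence is longer.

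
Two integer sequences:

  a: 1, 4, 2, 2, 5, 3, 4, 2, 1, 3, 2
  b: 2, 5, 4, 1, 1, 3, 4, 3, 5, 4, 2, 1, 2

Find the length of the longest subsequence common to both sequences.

7

Let dp[i][j] be the LCS length of the first i values of a and the first j values of b. dp[i][j] = dp[i-1][j-1]+1 when the i-th and j-th values match, else max(dp[i-1][j], dp[i][j-1]).
    ·  2  5  4  1  1  3  4  3  5  4  2  1  2
 ·  0  0  0  0  0  0  0  0  0  0  0  0  0  0
 1  0  0  0  0  1  1  1  1  1  1  1  1  1  1
 4  0  0  0  1  1  1  1  2  2  2  2  2  2  2
 2  0  1  1  1  1  1  1  2  2  2  2  3  3  3
 2  0  1  1  1  1  1  1  2  2  2  2  3  3  4
 5  0  1  2  2  2  2  2  2  2  3  3  3  3  4
 3  0  1  2  2  2  2  3  3  3  3  3  3  3  4
 4  0  1  2  3  3  3  3  4  4  4  4  4  4  4
 2  0  1  2  3  3  3  3  4  4  4  4  5  5  5
 1  0  1  2  3  4  4  4  4  4  4  4  5  6  6
 3  0  1  2  3  4  4  5  5  5  5  5  5  6  6
 2  0  1  2  3  4  4  5  5  5  5  5  6  6  7
dp[11][13] = 7. One LCS (by backtracking along matches): 1, 4, 5, 4, 2, 1, 2.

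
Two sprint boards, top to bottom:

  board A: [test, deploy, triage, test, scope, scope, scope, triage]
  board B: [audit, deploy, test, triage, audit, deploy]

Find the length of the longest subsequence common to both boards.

One common subsequence of length 3: deploy (board A #2, board B #2), then test (board A #4, board B #3), then triage (board A #8, board B #4). dp[8][6] = 3 confirms this is the maximum.

3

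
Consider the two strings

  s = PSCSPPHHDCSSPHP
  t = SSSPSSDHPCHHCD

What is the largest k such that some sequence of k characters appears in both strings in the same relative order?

7

One common subsequence of length 7: P [1,4] → S [2,5] → S [4,6] → P [5,9] → H [7,11] → H [8,12] → D [9,14]. The LCS DP gives dp[15][14] = 7, so this is optimal.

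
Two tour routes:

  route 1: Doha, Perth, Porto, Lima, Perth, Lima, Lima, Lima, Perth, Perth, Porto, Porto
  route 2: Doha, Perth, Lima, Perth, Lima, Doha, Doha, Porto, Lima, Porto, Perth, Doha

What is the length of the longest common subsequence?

7

Pick Doha (route 1 #1, route 2 #1); then Perth (route 1 #2, route 2 #2); then Lima (route 1 #4, route 2 #3); then Perth (route 1 #5, route 2 #4); then Lima (route 1 #6, route 2 #5); then Lima (route 1 #7, route 2 #9); then Perth (route 1 #9, route 2 #11); all 7 stops appear in both, in order. Since dp[12][12] = 7, nothing longer is possible.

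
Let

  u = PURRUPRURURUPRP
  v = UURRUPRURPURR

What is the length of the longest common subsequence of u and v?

Taking U [2,2], then R [3,3], then R [4,4], then U [5,5], then P [6,6], then R [7,7], then U [8,8], then R [9,9], then U [10,11], then R [11,12], then R [14,13] gives a common subsequence of length 11. dp[15][13] = 11 confirms this is the maximum.

11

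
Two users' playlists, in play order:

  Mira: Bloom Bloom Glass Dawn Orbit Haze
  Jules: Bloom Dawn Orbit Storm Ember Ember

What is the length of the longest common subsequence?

3

Taking Bloom (Mira #2, Jules #1), then Dawn (Mira #4, Jules #2), then Orbit (Mira #5, Jules #3) gives a common subsequence of length 3. The LCS DP gives dp[6][6] = 3, so this is optimal.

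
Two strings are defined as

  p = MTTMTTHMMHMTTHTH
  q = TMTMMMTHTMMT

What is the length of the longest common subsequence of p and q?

9

Pick T [3,1]; then M [4,2]; then T [6,3]; then M [8,4]; then M [9,5]; then M [11,6]; then T [12,7]; then T [13,9]; then T [15,12]; all 9 characters appear in both, in order. Since dp[16][12] = 9, nothing longer is possible.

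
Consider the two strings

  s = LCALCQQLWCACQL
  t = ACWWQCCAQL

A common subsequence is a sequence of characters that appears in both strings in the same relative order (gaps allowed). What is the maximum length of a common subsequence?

Let dp[i][j] be the LCS length of the first i characters of s and the first j characters of t. dp[i][j] = dp[i-1][j-1]+1 when the i-th and j-th characters match, else max(dp[i-1][j], dp[i][j-1]).
    ·  A  C  W  W  Q  C  C  A  Q  L
 ·  0  0  0  0  0  0  0  0  0  0  0
 L  0  0  0  0  0  0  0  0  0  0  1
 C  0  0  1  1  1  1  1  1  1  1  1
 A  0  1  1  1  1  1  1  1  2  2  2
 L  0  1  1  1  1  1  1  1  2  2  3
 C  0  1  2  2  2  2  2  2  2  2  3
 Q  0  1  2  2  2  3  3  3  3  3  3
 Q  0  1  2  2  2  3  3  3  3  4  4
 L  0  1  2  2  2  3  3  3  3  4  5
 W  0  1  2  3  3  3  3  3  3  4  5
 C  0  1  2  3  3  3  4  4  4  4  5
 A  0  1  2  3  3  3  4  4  5  5  5
 C  0  1  2  3  3  3  4  5  5  5  5
 Q  0  1  2  3  3  4  4  5  5  6  6
 L  0  1  2  3  3  4  4  5  5  6  7
dp[14][10] = 7. One LCS (by backtracking along matches): ACQCAQL.

7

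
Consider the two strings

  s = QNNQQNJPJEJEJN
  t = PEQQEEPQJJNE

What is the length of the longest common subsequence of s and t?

6

One common subsequence of length 6: Q at s[1]=t[3], then Q at s[4]=t[4], then Q at s[5]=t[8], then J at s[7]=t[9], then J at s[9]=t[10], then E at s[12]=t[12]. Since dp[14][12] = 6, nothing longer is possible.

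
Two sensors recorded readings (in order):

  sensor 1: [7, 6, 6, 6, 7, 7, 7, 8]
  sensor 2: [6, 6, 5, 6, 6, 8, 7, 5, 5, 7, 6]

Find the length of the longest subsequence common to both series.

Let dp[i][j] be the LCS length of the first i values of sensor 1 and the first j values of sensor 2. dp[i][j] = dp[i-1][j-1]+1 when the i-th and j-th values match, else max(dp[i-1][j], dp[i][j-1]).
    ·  6  6  5  6  6  8  7  5  5  7  6
 ·  0  0  0  0  0  0  0  0  0  0  0  0
 7  0  0  0  0  0  0  0  1  1  1  1  1
 6  0  1  1  1  1  1  1  1  1  1  1  2
 6  0  1  2  2  2  2  2  2  2  2  2  2
 6  0  1  2  2  3  3  3  3  3  3  3  3
 7  0  1  2  2  3  3  3  4  4  4  4  4
 7  0  1  2  2  3  3  3  4  4  4  5  5
 7  0  1  2  2  3  3  3  4  4  4  5  5
 8  0  1  2  2  3  3  4  4  4  4  5  5
dp[8][11] = 5. One LCS (by backtracking along matches): 6, 6, 6, 7, 7.

5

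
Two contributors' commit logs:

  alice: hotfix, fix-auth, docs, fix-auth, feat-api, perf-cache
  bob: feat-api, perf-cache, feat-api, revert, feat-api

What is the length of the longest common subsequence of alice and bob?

2

One common subsequence of length 2: feat-api [5,1], perf-cache [6,2], and the DP table's final entry dp[6][5] is also 2, so no common subsequence is longer.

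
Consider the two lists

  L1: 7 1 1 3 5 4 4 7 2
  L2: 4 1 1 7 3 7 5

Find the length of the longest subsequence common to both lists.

4

Pick 1 (L1 #2, L2 #2), 1 (L1 #3, L2 #3), 3 (L1 #4, L2 #5), 5 (L1 #5, L2 #7); all 4 values appear in both, in order, and the DP table's final entry dp[9][7] is also 4, so no common subsequence is longer.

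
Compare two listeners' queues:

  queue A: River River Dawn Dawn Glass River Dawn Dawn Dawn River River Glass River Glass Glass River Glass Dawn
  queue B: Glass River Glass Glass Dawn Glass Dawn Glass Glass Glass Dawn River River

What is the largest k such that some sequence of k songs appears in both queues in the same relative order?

8

One common subsequence of length 8: River [1,2] → Dawn [4,5] → Glass [5,6] → Dawn [9,7] → Glass [12,8] → Glass [14,9] → Glass [15,10] → River [16,13]. Since dp[18][13] = 8, nothing longer is possible.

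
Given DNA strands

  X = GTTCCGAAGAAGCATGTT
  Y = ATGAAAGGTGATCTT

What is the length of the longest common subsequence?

10

Match T [3,2], G [6,3], A [7,5], A [8,6], G [9,8], G [12,10], A [14,11], T [15,12], T [17,14], T [18,15] — 10 bases in the same relative order in both. The LCS DP gives dp[18][15] = 10, so this is optimal.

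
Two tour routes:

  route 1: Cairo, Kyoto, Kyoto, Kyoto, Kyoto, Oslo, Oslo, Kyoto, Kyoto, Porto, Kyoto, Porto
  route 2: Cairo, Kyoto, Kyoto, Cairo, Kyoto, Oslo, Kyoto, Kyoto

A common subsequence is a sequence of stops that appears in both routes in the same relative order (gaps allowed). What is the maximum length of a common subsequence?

7

Match Cairo (route 1 #1, route 2 #1); then Kyoto (route 1 #2, route 2 #2); then Kyoto (route 1 #3, route 2 #3); then Kyoto (route 1 #5, route 2 #5); then Oslo (route 1 #7, route 2 #6); then Kyoto (route 1 #9, route 2 #7); then Kyoto (route 1 #11, route 2 #8) — 7 stops in the same relative order in both. dp[12][8] = 7 confirms this is the maximum.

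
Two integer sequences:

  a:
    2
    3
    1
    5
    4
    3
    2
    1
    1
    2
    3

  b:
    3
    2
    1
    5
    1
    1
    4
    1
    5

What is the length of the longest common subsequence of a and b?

5

Match 2 [1,2] → 1 [3,3] → 5 [4,4] → 4 [5,7] → 1 [8,8] — 5 values in the same relative order in both. Since dp[11][9] = 5, nothing longer is possible.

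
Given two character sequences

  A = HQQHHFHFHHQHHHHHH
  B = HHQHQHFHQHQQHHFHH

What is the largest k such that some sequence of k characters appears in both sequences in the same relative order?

12

One common subsequence of length 12: H (A #1, B #2); then Q (A #2, B #3); then Q (A #3, B #5); then H (A #5, B #6); then F (A #6, B #7); then H (A #7, B #8); then H (A #9, B #10); then Q (A #11, B #12); then H (A #12, B #13); then H (A #13, B #14); then H (A #16, B #16); then H (A #17, B #17). The LCS DP gives dp[17][17] = 12, so this is optimal.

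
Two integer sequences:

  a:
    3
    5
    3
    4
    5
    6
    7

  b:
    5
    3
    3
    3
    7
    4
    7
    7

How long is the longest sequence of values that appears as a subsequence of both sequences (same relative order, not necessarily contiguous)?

Taking 3 [1,3]; then 3 [3,4]; then 4 [4,6]; then 7 [7,8] gives a common subsequence of length 4, and the DP table's final entry dp[7][8] is also 4, so no common subsequence is longer.

4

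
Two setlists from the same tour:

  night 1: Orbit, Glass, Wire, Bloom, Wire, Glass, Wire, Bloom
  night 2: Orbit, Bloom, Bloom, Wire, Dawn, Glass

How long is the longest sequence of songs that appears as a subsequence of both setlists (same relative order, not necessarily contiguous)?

4

Taking Orbit [1,1] → Bloom [4,3] → Wire [5,4] → Glass [6,6] gives a common subsequence of length 4. dp[8][6] = 4 confirms this is the maximum.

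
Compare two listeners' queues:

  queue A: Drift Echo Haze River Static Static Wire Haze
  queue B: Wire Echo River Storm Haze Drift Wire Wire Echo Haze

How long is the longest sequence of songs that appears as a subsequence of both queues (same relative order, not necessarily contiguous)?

4

One common subsequence of length 4: Echo [2,2] → Haze [3,5] → Wire [7,8] → Haze [8,10]. dp[8][10] = 4 confirms this is the maximum.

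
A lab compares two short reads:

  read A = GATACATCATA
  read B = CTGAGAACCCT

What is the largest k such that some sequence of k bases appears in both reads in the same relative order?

6

Match G [1,5]; then A [2,6]; then A [4,7]; then C [5,9]; then C [8,10]; then T [10,11] — 6 bases in the same relative order in both. Since dp[11][11] = 6, nothing longer is possible.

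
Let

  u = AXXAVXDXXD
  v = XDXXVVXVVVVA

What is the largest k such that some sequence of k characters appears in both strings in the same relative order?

4

Let dp[i][j] be the LCS length of the first i characters of u and the first j characters of v. dp[i][j] = dp[i-1][j-1]+1 when the i-th and j-th characters match, else max(dp[i-1][j], dp[i][j-1]).
    ·  X  D  X  X  V  V  X  V  V  V  V  A
 ·  0  0  0  0  0  0  0  0  0  0  0  0  0
 A  0  0  0  0  0  0  0  0  0  0  0  0  1
 X  0  1  1  1  1  1  1  1  1  1  1  1  1
 X  0  1  1  2  2  2  2  2  2  2  2  2  2
 A  0  1  1  2  2  2  2  2  2  2  2  2  3
 V  0  1  1  2  2  3  3  3  3  3  3  3  3
 X  0  1  1  2  3  3  3  4  4  4  4  4  4
 D  0  1  2  2  3  3  3  4  4  4  4  4  4
 X  0  1  2  3  3  3  3  4  4  4  4  4  4
 X  0  1  2  3  4  4  4  4  4  4  4  4  4
 D  0  1  2  3  4  4  4  4  4  4  4  4  4
dp[10][12] = 4. One LCS (by backtracking along matches): XXVX.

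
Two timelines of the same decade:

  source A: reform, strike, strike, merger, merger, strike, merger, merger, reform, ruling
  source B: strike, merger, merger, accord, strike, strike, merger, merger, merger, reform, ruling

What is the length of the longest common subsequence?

8

Pick strike at source A[3]=source B[1] → merger at source A[4]=source B[2] → merger at source A[5]=source B[3] → strike at source A[6]=source B[6] → merger at source A[7]=source B[8] → merger at source A[8]=source B[9] → reform at source A[9]=source B[10] → ruling at source A[10]=source B[11]; all 8 events appear in both, in order. dp[10][11] = 8 confirms this is the maximum.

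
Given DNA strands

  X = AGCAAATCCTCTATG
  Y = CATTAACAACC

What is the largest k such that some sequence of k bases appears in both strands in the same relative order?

Pick C at X[3]=Y[1] → A at X[4]=Y[2] → A at X[5]=Y[5] → A at X[6]=Y[6] → C at X[8]=Y[7] → C at X[9]=Y[10] → C at X[11]=Y[11]; all 7 bases appear in both, in order. dp[15][11] = 7 confirms this is the maximum.

7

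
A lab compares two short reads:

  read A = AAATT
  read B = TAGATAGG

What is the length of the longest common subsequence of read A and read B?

Let dp[i][j] be the LCS length of the first i bases of read A and the first j bases of read B. dp[i][j] = dp[i-1][j-1]+1 when the i-th and j-th bases match, else max(dp[i-1][j], dp[i][j-1]).
    ·  T  A  G  A  T  A  G  G
 ·  0  0  0  0  0  0  0  0  0
 A  0  0  1  1  1  1  1  1  1
 A  0  0  1  1  2  2  2  2  2
 A  0  0  1  1  2  2  3  3  3
 T  0  1  1  1  2  3  3  3  3
 T  0  1  1  1  2  3  3  3  3
dp[5][8] = 3. One LCS (by backtracking along matches): AAA.

3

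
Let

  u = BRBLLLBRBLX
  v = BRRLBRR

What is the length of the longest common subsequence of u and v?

Let dp[i][j] be the LCS length of the first i characters of u and the first j characters of v. dp[i][j] = dp[i-1][j-1]+1 when the i-th and j-th characters match, else max(dp[i-1][j], dp[i][j-1]).
    ·  B  R  R  L  B  R  R
 ·  0  0  0  0  0  0  0  0
 B  0  1  1  1  1  1  1  1
 R  0  1  2  2  2  2  2  2
 B  0  1  2  2  2  3  3  3
 L  0  1  2  2  3  3  3  3
 L  0  1  2  2  3  3  3  3
 L  0  1  2  2  3  3  3  3
 B  0  1  2  2  3  4  4  4
 R  0  1  2  3  3  4  5  5
 B  0  1  2  3  3  4  5  5
 L  0  1  2  3  4  4  5  5
 X  0  1  2  3  4  4  5  5
dp[11][7] = 5. One LCS (by backtracking along matches): BRLBR.

5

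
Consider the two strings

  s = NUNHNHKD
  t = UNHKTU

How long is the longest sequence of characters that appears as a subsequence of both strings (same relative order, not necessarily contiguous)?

Match U at s[2]=t[1]; then N at s[5]=t[2]; then H at s[6]=t[3]; then K at s[7]=t[4] — 4 characters in the same relative order in both. The LCS DP gives dp[8][6] = 4, so this is optimal.

4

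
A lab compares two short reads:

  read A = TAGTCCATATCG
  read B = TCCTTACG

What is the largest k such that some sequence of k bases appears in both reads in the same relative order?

7

One common subsequence of length 7: T at read A[4]=read B[1], then C at read A[5]=read B[2], then C at read A[6]=read B[3], then T at read A[8]=read B[5], then A at read A[9]=read B[6], then C at read A[11]=read B[7], then G at read A[12]=read B[8]. Since dp[12][8] = 7, nothing longer is possible.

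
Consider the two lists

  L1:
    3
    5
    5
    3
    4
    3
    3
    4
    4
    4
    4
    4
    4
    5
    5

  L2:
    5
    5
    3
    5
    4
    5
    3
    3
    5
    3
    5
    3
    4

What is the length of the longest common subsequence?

Pick 5 [2,1] → 5 [3,2] → 3 [4,3] → 4 [5,5] → 3 [6,7] → 3 [7,8] → 5 [14,9] → 5 [15,11]; all 8 values appear in both, in order, and the DP table's final entry dp[15][13] is also 8, so no common subsequence is longer.

8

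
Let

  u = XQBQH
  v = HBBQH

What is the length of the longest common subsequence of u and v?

Match B (u #3, v #3), Q (u #4, v #4), H (u #5, v #5) — 3 characters in the same relative order in both. The LCS DP gives dp[5][5] = 3, so this is optimal.

3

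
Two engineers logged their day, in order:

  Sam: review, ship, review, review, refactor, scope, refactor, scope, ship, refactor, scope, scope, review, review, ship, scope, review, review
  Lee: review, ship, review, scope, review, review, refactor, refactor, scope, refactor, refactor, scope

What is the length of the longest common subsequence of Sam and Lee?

Pick review (Sam #1, Lee #1), then ship (Sam #2, Lee #2), then review (Sam #3, Lee #5), then review (Sam #4, Lee #6), then refactor (Sam #5, Lee #8), then scope (Sam #6, Lee #9), then refactor (Sam #7, Lee #10), then refactor (Sam #10, Lee #11), then scope (Sam #16, Lee #12); all 9 tasks appear in both, in order. dp[18][12] = 9 confirms this is the maximum.

9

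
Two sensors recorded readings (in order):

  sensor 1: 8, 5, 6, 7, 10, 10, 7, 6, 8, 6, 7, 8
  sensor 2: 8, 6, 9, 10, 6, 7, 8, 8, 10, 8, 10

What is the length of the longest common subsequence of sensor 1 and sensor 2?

6

Match 8 (sensor 1 #1, sensor 2 #1); then 6 (sensor 1 #3, sensor 2 #2); then 10 (sensor 1 #5, sensor 2 #4); then 7 (sensor 1 #7, sensor 2 #6); then 8 (sensor 1 #9, sensor 2 #8); then 8 (sensor 1 #12, sensor 2 #10) — 6 values in the same relative order in both. dp[12][11] = 6 confirms this is the maximum.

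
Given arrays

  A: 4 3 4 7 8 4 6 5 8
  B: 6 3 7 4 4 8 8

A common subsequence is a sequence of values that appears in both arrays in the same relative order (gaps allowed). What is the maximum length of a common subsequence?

Let dp[i][j] be the LCS length of the first i values of A and the first j values of B. dp[i][j] = dp[i-1][j-1]+1 when the i-th and j-th values match, else max(dp[i-1][j], dp[i][j-1]).
    ·  6  3  7  4  4  8  8
 ·  0  0  0  0  0  0  0  0
 4  0  0  0  0  1  1  1  1
 3  0  0  1  1  1  1  1  1
 4  0  0  1  1  2  2  2  2
 7  0  0  1  2  2  2  2  2
 8  0  0  1  2  2  2  3  3
 4  0  0  1  2  3  3  3  3
 6  0  1  1  2  3  3  3  3
 5  0  1  1  2  3  3  3  3
 8  0  1  1  2  3  3  4  4
dp[9][7] = 4. One LCS (by backtracking along matches): 4, 4, 8, 8.

4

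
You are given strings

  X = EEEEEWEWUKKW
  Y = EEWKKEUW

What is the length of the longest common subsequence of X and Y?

Let dp[i][j] be the LCS length of the first i characters of X and the first j characters of Y. dp[i][j] = dp[i-1][j-1]+1 when the i-th and j-th characters match, else max(dp[i-1][j], dp[i][j-1]).
    ·  E  E  W  K  K  E  U  W
 ·  0  0  0  0  0  0  0  0  0
 E  0  1  1  1  1  1  1  1  1
 E  0  1  2  2  2  2  2  2  2
 E  0  1  2  2  2  2  3  3  3
 E  0  1  2  2  2  2  3  3  3
 E  0  1  2  2  2  2  3  3  3
 W  0  1  2  3  3  3  3  3  4
 E  0  1  2  3  3  3  4  4  4
 W  0  1  2  3  3  3  4  4  5
 U  0  1  2  3  3  3  4  5  5
 K  0  1  2  3  4  4  4  5  5
 K  0  1  2  3  4  5  5  5  5
 W  0  1  2  3  4  5  5  5  6
dp[12][8] = 6. One LCS (by backtracking along matches): EEWEUW.

6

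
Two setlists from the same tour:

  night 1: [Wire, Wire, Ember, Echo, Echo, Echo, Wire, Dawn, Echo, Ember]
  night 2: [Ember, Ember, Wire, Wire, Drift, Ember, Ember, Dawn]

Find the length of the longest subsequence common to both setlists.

4

Match Wire [1,3], then Wire [2,4], then Ember [3,7], then Dawn [8,8] — 4 songs in the same relative order in both. Since dp[10][8] = 4, nothing longer is possible.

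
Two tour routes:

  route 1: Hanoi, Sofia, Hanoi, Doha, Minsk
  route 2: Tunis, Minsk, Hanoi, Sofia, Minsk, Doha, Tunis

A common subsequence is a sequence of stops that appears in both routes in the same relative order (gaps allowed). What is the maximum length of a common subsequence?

One common subsequence of length 3: Hanoi [1,3]; then Sofia [2,4]; then Doha [4,6], and the DP table's final entry dp[5][7] is also 3, so no common subsequence is longer.

3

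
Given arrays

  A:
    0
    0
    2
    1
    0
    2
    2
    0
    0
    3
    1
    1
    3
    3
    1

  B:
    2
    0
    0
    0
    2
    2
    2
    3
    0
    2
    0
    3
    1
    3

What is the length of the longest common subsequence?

10

Pick 0 (A #1, B #3); then 0 (A #2, B #4); then 2 (A #3, B #5); then 2 (A #6, B #6); then 2 (A #7, B #7); then 0 (A #8, B #9); then 0 (A #9, B #11); then 3 (A #10, B #12); then 1 (A #12, B #13); then 3 (A #14, B #14); all 10 values appear in both, in order, and the DP table's final entry dp[15][14] is also 10, so no common subsequence is longer.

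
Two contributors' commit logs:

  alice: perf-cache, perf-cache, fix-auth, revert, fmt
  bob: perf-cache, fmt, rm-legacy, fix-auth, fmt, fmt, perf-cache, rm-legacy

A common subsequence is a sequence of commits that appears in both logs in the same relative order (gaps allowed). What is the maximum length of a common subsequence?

3

Pick perf-cache at alice[1]=bob[1]; then fix-auth at alice[3]=bob[4]; then fmt at alice[5]=bob[6]; all 3 commits appear in both, in order. The LCS DP gives dp[5][8] = 3, so this is optimal.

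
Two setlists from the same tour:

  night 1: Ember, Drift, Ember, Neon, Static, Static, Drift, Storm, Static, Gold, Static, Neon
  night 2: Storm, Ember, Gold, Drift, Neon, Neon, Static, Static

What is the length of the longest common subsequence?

Taking Ember [1,2] → Drift [2,4] → Neon [4,6] → Static [9,7] → Static [11,8] gives a common subsequence of length 5. The LCS DP gives dp[12][8] = 5, so this is optimal.

5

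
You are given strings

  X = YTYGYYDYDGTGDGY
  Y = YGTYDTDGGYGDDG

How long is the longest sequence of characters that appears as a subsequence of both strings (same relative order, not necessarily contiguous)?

Taking Y (X #1, Y #1) → T (X #2, Y #3) → Y (X #6, Y #4) → D (X #7, Y #5) → D (X #9, Y #7) → G (X #10, Y #9) → G (X #12, Y #11) → D (X #13, Y #13) → G (X #14, Y #14) gives a common subsequence of length 9, and the DP table's final entry dp[15][14] is also 9, so no common subsequence is longer.

9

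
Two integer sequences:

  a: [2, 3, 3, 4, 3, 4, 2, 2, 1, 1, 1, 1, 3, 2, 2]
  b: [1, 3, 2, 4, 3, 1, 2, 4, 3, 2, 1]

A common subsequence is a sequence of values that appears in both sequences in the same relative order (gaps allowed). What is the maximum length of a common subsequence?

One common subsequence of length 6: 2 [1,3], 3 [2,5], 4 [4,8], 3 [5,9], 2 [8,10], 1 [12,11]. The LCS DP gives dp[15][11] = 6, so this is optimal.

6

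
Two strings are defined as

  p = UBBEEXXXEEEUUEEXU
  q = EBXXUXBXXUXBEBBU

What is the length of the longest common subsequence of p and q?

7

Pick U at p[1]=q[5]; then B at p[3]=q[7]; then X at p[6]=q[8]; then X at p[7]=q[9]; then X at p[8]=q[11]; then E at p[9]=q[13]; then U at p[17]=q[16]; all 7 characters appear in both, in order, and the DP table's final entry dp[17][16] is also 7, so no common subsequence is longer.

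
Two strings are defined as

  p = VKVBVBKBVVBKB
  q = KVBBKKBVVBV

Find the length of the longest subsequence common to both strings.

Let dp[i][j] be the LCS length of the first i characters of p and the first j characters of q. dp[i][j] = dp[i-1][j-1]+1 when the i-th and j-th characters match, else max(dp[i-1][j], dp[i][j-1]).
    ·  K  V  B  B  K  K  B  V  V  B  V
 ·  0  0  0  0  0  0  0  0  0  0  0  0
 V  0  0  1  1  1  1  1  1  1  1  1  1
 K  0  1  1  1  1  2  2  2  2  2  2  2
 V  0  1  2  2  2  2  2  2  3  3  3  3
 B  0  1  2  3  3  3  3  3  3  3  4  4
 V  0  1  2  3  3  3  3  3  4  4  4  5
 B  0  1  2  3  4  4  4  4  4  4  5  5
 K  0  1  2  3  4  5  5  5  5  5  5  5
 B  0  1  2  3  4  5  5  6  6  6  6  6
 V  0  1  2  3  4  5  5  6  7  7  7  7
 V  0  1  2  3  4  5  5  6  7  8  8  8
 B  0  1  2  3  4  5  5  6  7  8  9  9
 K  0  1  2  3  4  5  6  6  7  8  9  9
 B  0  1  2  3  4  5  6  7  7  8  9  9
dp[13][11] = 9. One LCS (by backtracking along matches): KVBBKBVVB.

9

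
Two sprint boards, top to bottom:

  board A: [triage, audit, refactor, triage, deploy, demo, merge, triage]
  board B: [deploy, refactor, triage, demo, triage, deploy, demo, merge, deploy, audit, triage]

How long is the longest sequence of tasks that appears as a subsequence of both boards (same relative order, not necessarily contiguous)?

One common subsequence of length 6: triage [1,3]; then triage [4,5]; then deploy [5,6]; then demo [6,7]; then merge [7,8]; then triage [8,11]. Since dp[8][11] = 6, nothing longer is possible.

6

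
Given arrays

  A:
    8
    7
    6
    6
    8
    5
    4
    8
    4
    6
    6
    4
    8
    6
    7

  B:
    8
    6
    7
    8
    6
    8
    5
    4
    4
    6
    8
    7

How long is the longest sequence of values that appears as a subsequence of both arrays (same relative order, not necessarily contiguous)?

Taking 8 at A[1]=B[1], then 7 at A[2]=B[3], then 6 at A[4]=B[5], then 8 at A[5]=B[6], then 5 at A[6]=B[7], then 4 at A[7]=B[8], then 4 at A[9]=B[9], then 6 at A[11]=B[10], then 8 at A[13]=B[11], then 7 at A[15]=B[12] gives a common subsequence of length 10. Since dp[15][12] = 10, nothing longer is possible.

10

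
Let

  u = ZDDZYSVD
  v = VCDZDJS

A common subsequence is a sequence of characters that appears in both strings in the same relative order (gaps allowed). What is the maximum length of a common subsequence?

3

Let dp[i][j] be the LCS length of the first i characters of u and the first j characters of v. dp[i][j] = dp[i-1][j-1]+1 when the i-th and j-th characters match, else max(dp[i-1][j], dp[i][j-1]).
    ·  V  C  D  Z  D  J  S
 ·  0  0  0  0  0  0  0  0
 Z  0  0  0  0  1  1  1  1
 D  0  0  0  1  1  2  2  2
 D  0  0  0  1  1  2  2  2
 Z  0  0  0  1  2  2  2  2
 Y  0  0  0  1  2  2  2  2
 S  0  0  0  1  2  2  2  3
 V  0  1  1  1  2  2  2  3
 D  0  1  1  2  2  3  3  3
dp[8][7] = 3. One LCS (by backtracking along matches): ZDS.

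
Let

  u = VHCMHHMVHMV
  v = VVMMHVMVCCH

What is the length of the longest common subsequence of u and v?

Let dp[i][j] be the LCS length of the first i characters of u and the first j characters of v. dp[i][j] = dp[i-1][j-1]+1 when the i-th and j-th characters match, else max(dp[i-1][j], dp[i][j-1]).
    ·  V  V  M  M  H  V  M  V  C  C  H
 ·  0  0  0  0  0  0  0  0  0  0  0  0
 V  0  1  1  1  1  1  1  1  1  1  1  1
 H  0  1  1  1  1  2  2  2  2  2  2  2
 C  0  1  1  1  1  2  2  2  2  3  3  3
 M  0  1  1  2  2  2  2  3  3  3  3  3
 H  0  1  1  2  2  3  3  3  3  3  3  4
 H  0  1  1  2  2  3  3  3  3  3  3  4
 M  0  1  1  2  3  3  3  4  4  4  4  4
 V  0  1  2  2  3  3  4  4  5  5  5  5
 H  0  1  2  2  3  4  4  4  5  5  5  6
 M  0  1  2  3  3  4  4  5  5  5  5  6
 V  0  1  2  3  3  4  5  5  6  6  6  6
dp[11][11] = 6. One LCS (by backtracking along matches): VMHMVH.

6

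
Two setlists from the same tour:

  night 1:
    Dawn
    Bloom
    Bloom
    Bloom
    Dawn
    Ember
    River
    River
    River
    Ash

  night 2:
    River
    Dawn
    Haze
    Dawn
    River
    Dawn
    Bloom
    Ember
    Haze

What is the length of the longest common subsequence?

Pick Dawn [1,6] → Bloom [4,7] → Ember [6,8]; all 3 songs appear in both, in order, and the DP table's final entry dp[10][9] is also 3, so no common subsequence is longer.

3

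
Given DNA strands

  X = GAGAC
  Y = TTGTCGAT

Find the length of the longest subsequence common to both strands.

Let dp[i][j] be the LCS length of the first i bases of X and the first j bases of Y. dp[i][j] = dp[i-1][j-1]+1 when the i-th and j-th bases match, else max(dp[i-1][j], dp[i][j-1]).
    ·  T  T  G  T  C  G  A  T
 ·  0  0  0  0  0  0  0  0  0
 G  0  0  0  1  1  1  1  1  1
 A  0  0  0  1  1  1  1  2  2
 G  0  0  0  1  1  1  2  2  2
 A  0  0  0  1  1  1  2  3  3
 C  0  0  0  1  1  2  2  3  3
dp[5][8] = 3. One LCS (by backtracking along matches): GGA.

3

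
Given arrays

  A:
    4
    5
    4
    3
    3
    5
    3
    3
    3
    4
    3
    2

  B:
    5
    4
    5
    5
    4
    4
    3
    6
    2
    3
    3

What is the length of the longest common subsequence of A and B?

Let dp[i][j] be the LCS length of the first i values of A and the first j values of B. dp[i][j] = dp[i-1][j-1]+1 when the i-th and j-th values match, else max(dp[i-1][j], dp[i][j-1]).
    ·  5  4  5  5  4  4  3  6  2  3  3
 ·  0  0  0  0  0  0  0  0  0  0  0  0
 4  0  0  1  1  1  1  1  1  1  1  1  1
 5  0  1  1  2  2  2  2  2  2  2  2  2
 4  0  1  2  2  2  3  3  3  3  3  3  3
 3  0  1  2  2  2  3  3  4  4  4  4  4
 3  0  1  2  2  2  3  3  4  4  4  5  5
 5  0  1  2  3  3  3  3  4  4  4  5  5
 3  0  1  2  3  3  3  3  4  4  4  5  6
 3  0  1  2  3  3  3  3  4  4  4  5  6
 3  0  1  2  3  3  3  3  4  4  4  5  6
 4  0  1  2  3  3  4  4  4  4  4  5  6
 3  0  1  2  3  3  4  4  5  5  5  5  6
 2  0  1  2  3  3  4  4  5  5  6  6  6
dp[12][11] = 6. One LCS (by backtracking along matches): 4, 5, 4, 3, 3, 3.

6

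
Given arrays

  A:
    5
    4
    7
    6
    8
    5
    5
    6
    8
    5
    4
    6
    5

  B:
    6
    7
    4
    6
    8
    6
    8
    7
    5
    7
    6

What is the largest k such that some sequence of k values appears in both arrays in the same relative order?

7

Let dp[i][j] be the LCS length of the first i values of A and the first j values of B. dp[i][j] = dp[i-1][j-1]+1 when the i-th and j-th values match, else max(dp[i-1][j], dp[i][j-1]).
    ·  6  7  4  6  8  6  8  7  5  7  6
 ·  0  0  0  0  0  0  0  0  0  0  0  0
 5  0  0  0  0  0  0  0  0  0  1  1  1
 4  0  0  0  1  1  1  1  1  1  1  1  1
 7  0  0  1  1  1  1  1  1  2  2  2  2
 6  0  1  1  1  2  2  2  2  2  2  2  3
 8  0  1  1  1  2  3  3  3  3  3  3  3
 5  0  1  1  1  2  3  3  3  3  4  4  4
 5  0  1  1  1  2  3  3  3  3  4  4  4
 6  0  1  1  1  2  3  4  4  4  4  4  5
 8  0  1  1  1  2  3  4  5  5  5  5  5
 5  0  1  1  1  2  3  4  5  5  6  6  6
 4  0  1  1  2  2  3  4  5  5  6  6  6
 6  0  1  1  2  3  3  4  5  5  6  6  7
 5  0  1  1  2  3  3  4  5  5  6  6  7
dp[13][11] = 7. One LCS (by backtracking along matches): 4, 6, 8, 6, 8, 5, 6.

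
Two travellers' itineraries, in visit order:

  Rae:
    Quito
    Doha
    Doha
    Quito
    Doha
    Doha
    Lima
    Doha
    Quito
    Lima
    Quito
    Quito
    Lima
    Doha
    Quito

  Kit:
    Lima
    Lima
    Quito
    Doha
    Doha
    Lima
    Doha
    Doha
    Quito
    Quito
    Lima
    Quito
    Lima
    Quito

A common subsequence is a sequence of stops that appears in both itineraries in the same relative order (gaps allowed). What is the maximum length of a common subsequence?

10

One common subsequence of length 10: Quito at Rae[1]=Kit[3] → Doha at Rae[2]=Kit[4] → Doha at Rae[3]=Kit[5] → Doha at Rae[5]=Kit[7] → Doha at Rae[6]=Kit[8] → Quito at Rae[9]=Kit[10] → Lima at Rae[10]=Kit[11] → Quito at Rae[12]=Kit[12] → Lima at Rae[13]=Kit[13] → Quito at Rae[15]=Kit[14]. dp[15][14] = 10 confirms this is the maximum.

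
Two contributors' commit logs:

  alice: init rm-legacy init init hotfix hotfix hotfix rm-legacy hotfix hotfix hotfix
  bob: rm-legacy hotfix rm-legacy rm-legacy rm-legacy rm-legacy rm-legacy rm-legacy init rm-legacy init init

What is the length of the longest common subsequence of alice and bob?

4

Taking init at alice[1]=bob[9]; then rm-legacy at alice[2]=bob[10]; then init at alice[3]=bob[11]; then init at alice[4]=bob[12] gives a common subsequence of length 4. The LCS DP gives dp[11][12] = 4, so this is optimal.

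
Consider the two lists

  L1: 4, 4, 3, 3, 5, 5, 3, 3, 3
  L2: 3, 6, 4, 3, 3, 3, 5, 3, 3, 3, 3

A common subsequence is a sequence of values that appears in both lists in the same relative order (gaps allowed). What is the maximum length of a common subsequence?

Let dp[i][j] be the LCS length of the first i values of L1 and the first j values of L2. dp[i][j] = dp[i-1][j-1]+1 when the i-th and j-th values match, else max(dp[i-1][j], dp[i][j-1]).
    ·  3  6  4  3  3  3  5  3  3  3  3
 ·  0  0  0  0  0  0  0  0  0  0  0  0
 4  0  0  0  1  1  1  1  1  1  1  1  1
 4  0  0  0  1  1  1  1  1  1  1  1  1
 3  0  1  1  1  2  2  2  2  2  2  2  2
 3  0  1  1  1  2  3  3  3  3  3  3  3
 5  0  1  1  1  2  3  3  4  4  4  4  4
 5  0  1  1  1  2  3  3  4  4  4  4  4
 3  0  1  1  1  2  3  4  4  5  5  5  5
 3  0  1  1  1  2  3  4  4  5  6  6  6
 3  0  1  1  1  2  3  4  4  5  6  7  7
dp[9][11] = 7. One LCS (by backtracking along matches): 4, 3, 3, 5, 3, 3, 3.

7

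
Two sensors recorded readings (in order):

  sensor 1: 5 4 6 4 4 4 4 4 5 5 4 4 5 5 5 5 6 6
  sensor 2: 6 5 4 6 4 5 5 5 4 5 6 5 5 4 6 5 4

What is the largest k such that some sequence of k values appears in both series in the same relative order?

Match 5 [1,2], 4 [2,3], 6 [3,4], 4 [4,5], 5 [9,7], 5 [10,8], 4 [12,9], 5 [13,10], 5 [14,12], 5 [15,13], 5 [16,16] — 11 values in the same relative order in both. dp[18][17] = 11 confirms this is the maximum.

11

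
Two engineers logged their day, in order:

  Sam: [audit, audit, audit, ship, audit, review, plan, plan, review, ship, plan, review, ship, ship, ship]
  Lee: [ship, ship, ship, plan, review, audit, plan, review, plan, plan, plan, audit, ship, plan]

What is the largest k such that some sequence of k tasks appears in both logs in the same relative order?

7

Match ship [4,3] → audit [5,6] → review [6,8] → plan [7,10] → plan [8,11] → ship [10,13] → plan [11,14] — 7 tasks in the same relative order in both. dp[15][14] = 7 confirms this is the maximum.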